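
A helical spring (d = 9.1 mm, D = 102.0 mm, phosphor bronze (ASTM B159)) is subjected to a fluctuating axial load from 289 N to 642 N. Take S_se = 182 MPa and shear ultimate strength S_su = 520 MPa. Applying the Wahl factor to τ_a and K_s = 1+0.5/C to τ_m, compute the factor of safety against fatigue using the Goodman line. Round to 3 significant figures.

1.43

C = D/d = 102.0/9.1 = 11.2088; K_W = (4C−1)/(4C−4)+0.615/C = 1.1283; K_s = 1+0.5/C = 1.0446
F_a = (F_max−F_min)/2 = 176.5 N; F_m = (F_max+F_min)/2 = 465.5 N
τ_a = K_W·8F_aD/(πd³) = 1.1283 × 60.836 = 68.643 MPa
τ_m = K_s·8F_mD/(πd³) = 1.0446 × 160.45 = 167.61 MPa
Goodman: 1/n_f = τ_a/S_se + τ_m/S_su = 68.643/182 + 167.61/520 = 0.37716 + 0.32232 = 0.69948
n_f = 1/0.69948 = 1.43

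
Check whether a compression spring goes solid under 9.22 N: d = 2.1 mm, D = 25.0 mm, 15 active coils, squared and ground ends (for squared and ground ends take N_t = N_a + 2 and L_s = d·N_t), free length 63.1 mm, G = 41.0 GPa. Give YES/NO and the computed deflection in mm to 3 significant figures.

NO, δ = 21.7 mm

k = Gd⁴/(8D³N_a) = (41.0×10³)(2.1⁴)/(8·25.0³·15) = 0.42527 N/mm
N_t = 17; L_s = 2.1·17 = 35.7 mm; δ_solid = L₀ − L_s = 63.1 − 35.7 = 27.4 mm
δ = F/k = 9.22/0.42527 = 21.681 mm
δ < δ_solid → spring does not go solid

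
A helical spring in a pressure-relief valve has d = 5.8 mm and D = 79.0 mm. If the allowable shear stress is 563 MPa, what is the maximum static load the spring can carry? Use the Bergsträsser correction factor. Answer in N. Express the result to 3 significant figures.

498 N

C = D/d = 79.0/5.8 = 13.6207
K_B = (4C+2)/(4C−3) = 56.483/51.483 = 1.0971
τ_max = K·8FD/(πd³) → F_max = τ_allow·πd³/(8DK)
F_max = 563·π·5.8³/(8·79.0·1.0971) = 3.451e+05/693.38 = 497.7 N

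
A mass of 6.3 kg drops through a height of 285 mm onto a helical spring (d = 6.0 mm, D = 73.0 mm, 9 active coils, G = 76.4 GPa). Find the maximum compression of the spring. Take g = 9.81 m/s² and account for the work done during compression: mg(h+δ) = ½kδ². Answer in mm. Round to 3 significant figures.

k = Gd⁴/(8D³N_a) = (76.4×10³)(6.0⁴)/(8·73.0³·9) = 3.5351 N/mm
W = mg = 6.3 × 9.81 = 61.803 N
½kδ² − Wδ − Wh = 0 → δ = (W + √(W² + 2kWh))/k
δ = (61.803 + √(3819.6 + 124532))/3.5351 = (61.803 + 358.26)/3.5351 = 118.83 mm

119 mm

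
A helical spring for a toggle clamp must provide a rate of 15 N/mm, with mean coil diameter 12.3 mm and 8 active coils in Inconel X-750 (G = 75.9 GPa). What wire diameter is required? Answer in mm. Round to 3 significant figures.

d = (8D³N_a·k / G)^(1/4) = (8·12.3³·8·15 / (75.9×10³))^0.25
  = (23.537)^0.25 = 2.2026 mm

2.20 mm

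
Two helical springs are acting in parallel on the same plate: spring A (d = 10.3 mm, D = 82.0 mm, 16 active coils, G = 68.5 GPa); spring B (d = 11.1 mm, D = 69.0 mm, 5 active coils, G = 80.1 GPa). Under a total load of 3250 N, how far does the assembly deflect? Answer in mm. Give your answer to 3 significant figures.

k_A = Gd⁴/(8D³N_a) = (68.5×10³)(10.3⁴)/(8·82.0³·16) = 10.924 N/mm
k_B = Gd⁴/(8D³N_a) = (80.1×10³)(11.1⁴)/(8·69.0³·5) = 92.537 N/mm
Parallel: k_eq = 10.924 + 92.537 = 103.46 N/mm
δ = F/k_eq = 3250/103.46 = 31.413 mm

31.4 mm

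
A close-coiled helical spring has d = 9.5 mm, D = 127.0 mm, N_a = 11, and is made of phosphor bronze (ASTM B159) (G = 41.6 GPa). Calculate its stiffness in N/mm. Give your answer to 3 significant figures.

k = Gd⁴/(8D³N_a) = (41.6×10³ × 9.5⁴) / (8 × 127.0³ × 11)
  = 3.38835e+08 / 1.80258e+08 = 1.8797 N/mm

1.88 N/mm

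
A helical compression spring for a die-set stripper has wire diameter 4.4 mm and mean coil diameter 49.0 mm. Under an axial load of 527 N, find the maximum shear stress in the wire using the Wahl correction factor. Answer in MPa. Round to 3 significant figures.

872 MPa

Spring index C = D/d = 49.0/4.4 = 11.1364
K_W = (4C−1)/(4C−4) + 0.615/C = 43.545/40.545 + 0.0552 = 1.1292
τ₀ = 8FD/(πd³) = 8·527·49.0/(π·4.4³) = 206584/267.61 = 771.95 MPa
τ_max = K·τ₀ = 1.1292 × 771.95 = 871.7 MPa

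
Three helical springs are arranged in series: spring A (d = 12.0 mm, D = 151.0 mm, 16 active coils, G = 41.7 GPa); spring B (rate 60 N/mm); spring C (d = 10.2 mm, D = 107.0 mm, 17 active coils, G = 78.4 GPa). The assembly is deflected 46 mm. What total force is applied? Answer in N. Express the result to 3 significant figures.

k_A = Gd⁴/(8D³N_a) = (41.7×10³)(12.0⁴)/(8·151.0³·16) = 1.9621 N/mm
k_C = Gd⁴/(8D³N_a) = (78.4×10³)(10.2⁴)/(8·107.0³·17) = 5.0936 N/mm
Series: 1/k_eq = 1/1.9621 + 1/60 + 1/5.0936 = 0.72265; k_eq = 1.3838 N/mm
F = k_eq·δ = 1.3838·46 = 63.655 N

63.7 N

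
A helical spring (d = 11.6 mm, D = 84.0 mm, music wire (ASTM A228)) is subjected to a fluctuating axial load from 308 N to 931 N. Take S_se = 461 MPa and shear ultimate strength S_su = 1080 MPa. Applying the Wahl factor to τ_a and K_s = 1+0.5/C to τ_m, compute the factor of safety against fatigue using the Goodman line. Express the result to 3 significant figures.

C = D/d = 84.0/11.6 = 7.2414; K_W = (4C−1)/(4C−4)+0.615/C = 1.2051; K_s = 1+0.5/C = 1.0690
F_a = (F_max−F_min)/2 = 311.5 N; F_m = (F_max+F_min)/2 = 619.5 N
τ_a = K_W·8F_aD/(πd³) = 1.2051 × 42.688 = 51.443 MPa
τ_m = K_s·8F_mD/(πd³) = 1.0690 × 84.896 = 90.758 MPa
Goodman: 1/n_f = τ_a/S_se + τ_m/S_su = 51.443/461 + 90.758/1080 = 0.11159 + 0.08403 = 0.19562
n_f = 1/0.19562 = 5.112

5.11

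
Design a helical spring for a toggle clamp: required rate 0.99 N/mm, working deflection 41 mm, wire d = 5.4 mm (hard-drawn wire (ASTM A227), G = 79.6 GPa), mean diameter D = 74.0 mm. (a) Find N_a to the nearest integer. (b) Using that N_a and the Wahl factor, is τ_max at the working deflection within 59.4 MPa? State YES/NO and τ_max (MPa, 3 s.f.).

N_a = Gd⁴/(8D³k) = (79.6×10³)(5.4⁴)/(8·74.0³·0.99) = 21.09 → N_a = 21
Actual rate k = Gd⁴/(8D³·21) = 0.99422 N/mm
Working load F = kδ = 0.99422·41 = 40.763 N
C = 74.0/5.4 = 13.7037; K_W = (4C−1)/(4C−4)+0.615/C = 1.1039
τ_max = K_W·8FD/(πd³) = 1.1039·48.782 = 53.851 MPa
τ_max ≤ 59.4 MPa → acceptable

(a) 21 coils; (b) YES, τ_max = 53.9 MPa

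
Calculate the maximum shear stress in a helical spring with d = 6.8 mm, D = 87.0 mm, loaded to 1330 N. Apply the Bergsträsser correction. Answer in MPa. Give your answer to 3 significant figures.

Spring index C = D/d = 87.0/6.8 = 12.7941
K_B = (4C+2)/(4C−3) = 53.176/48.176 = 1.1038
τ₀ = 8FD/(πd³) = 8·1330·87.0/(π·6.8³) = 925680/987.82 = 937.1 MPa
τ_max = K·τ₀ = 1.1038 × 937.1 = 1034.4 MPa

1030 MPa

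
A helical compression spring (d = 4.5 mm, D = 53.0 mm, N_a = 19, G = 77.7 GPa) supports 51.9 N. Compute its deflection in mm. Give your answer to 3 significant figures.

36.9 mm

k = Gd⁴/(8D³N_a) = (77.7×10³)(4.5⁴)/(8·53.0³·19) = 1.408 N/mm
δ = F/k = 51.9 / 1.408 = 36.861 mm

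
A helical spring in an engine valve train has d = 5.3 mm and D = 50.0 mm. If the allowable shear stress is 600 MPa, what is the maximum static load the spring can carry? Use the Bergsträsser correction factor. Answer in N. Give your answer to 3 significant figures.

C = D/d = 50.0/5.3 = 9.4340
K_B = (4C+2)/(4C−3) = 39.736/34.736 = 1.1439
τ_max = K·8FD/(πd³) → F_max = τ_allow·πd³/(8DK)
F_max = 600·π·5.3³/(8·50.0·1.1439) = 2.8063e+05/457.58 = 613.29 N

613 N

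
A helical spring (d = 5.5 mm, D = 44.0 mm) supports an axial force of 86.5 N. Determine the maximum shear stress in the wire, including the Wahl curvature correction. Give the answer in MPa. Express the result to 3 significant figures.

Spring index C = D/d = 44.0/5.5 = 8.0000
K_W = (4C−1)/(4C−4) + 0.615/C = 31.000/28.000 + 0.0769 = 1.1840
τ₀ = 8FD/(πd³) = 8·86.5·44.0/(π·5.5³) = 30448/522.68 = 58.253 MPa
τ_max = K·τ₀ = 1.1840 × 58.253 = 68.973 MPa

69.0 MPa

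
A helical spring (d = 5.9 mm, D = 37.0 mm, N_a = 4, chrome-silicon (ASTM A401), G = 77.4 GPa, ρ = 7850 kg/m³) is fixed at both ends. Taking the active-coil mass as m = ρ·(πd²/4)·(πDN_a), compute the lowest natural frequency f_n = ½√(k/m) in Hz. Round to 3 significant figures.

381 Hz

k = Gd⁴/(8D³N_a) = (77.4×10³)(5.9⁴)/(8·37.0³·4) = 57.862 N/mm = 57862 N/m
Wire length L = πDN_a = π·37.0·4 = 464.96 mm
m = ρ·(πd²/4)·L = 7850 × 27.34×10⁻⁶ m² × 0.46496 m = 0.099787 kg
f_n = ½√(k/m) = 0.5·√(57862/0.099787) = 0.5·√(5.7985e+05) = 380.74 Hz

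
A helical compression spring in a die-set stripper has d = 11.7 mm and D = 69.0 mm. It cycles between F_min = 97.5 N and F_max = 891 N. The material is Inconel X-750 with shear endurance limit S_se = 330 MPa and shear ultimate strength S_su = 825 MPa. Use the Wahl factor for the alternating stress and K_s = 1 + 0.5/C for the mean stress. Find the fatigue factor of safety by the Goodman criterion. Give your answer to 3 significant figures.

C = D/d = 69.0/11.7 = 5.8974; K_W = (4C−1)/(4C−4)+0.615/C = 1.2574; K_s = 1+0.5/C = 1.0848
F_a = (F_max−F_min)/2 = 396.75 N; F_m = (F_max+F_min)/2 = 494.25 N
τ_a = K_W·8F_aD/(πd³) = 1.2574 × 43.526 = 54.731 MPa
τ_m = K_s·8F_mD/(πd³) = 1.0848 × 54.222 = 58.819 MPa
Goodman: 1/n_f = τ_a/S_se + τ_m/S_su = 54.731/330 + 58.819/825 = 0.16585 + 0.07130 = 0.23715
n_f = 1/0.23715 = 4.217

4.22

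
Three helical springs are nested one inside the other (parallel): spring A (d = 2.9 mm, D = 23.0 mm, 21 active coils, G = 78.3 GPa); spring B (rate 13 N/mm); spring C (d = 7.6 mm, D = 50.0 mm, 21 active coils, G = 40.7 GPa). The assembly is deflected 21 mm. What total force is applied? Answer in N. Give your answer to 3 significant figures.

466 N

k_A = Gd⁴/(8D³N_a) = (78.3×10³)(2.9⁴)/(8·23.0³·21) = 2.7093 N/mm
k_C = Gd⁴/(8D³N_a) = (40.7×10³)(7.6⁴)/(8·50.0³·21) = 6.4659 N/mm
Parallel: k_eq = 2.7093 + 13 + 6.4659 = 22.175 N/mm
F = k_eq·δ = 22.175·21 = 465.68 N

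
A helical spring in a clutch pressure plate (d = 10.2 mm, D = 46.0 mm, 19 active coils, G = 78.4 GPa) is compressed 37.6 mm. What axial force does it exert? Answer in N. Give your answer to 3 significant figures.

2160 N

k = Gd⁴/(8D³N_a) = (78.4×10³)(10.2⁴)/(8·46.0³·19) = 57.359 N/mm
F = k·δ = 57.359 × 37.6 = 2156.7 N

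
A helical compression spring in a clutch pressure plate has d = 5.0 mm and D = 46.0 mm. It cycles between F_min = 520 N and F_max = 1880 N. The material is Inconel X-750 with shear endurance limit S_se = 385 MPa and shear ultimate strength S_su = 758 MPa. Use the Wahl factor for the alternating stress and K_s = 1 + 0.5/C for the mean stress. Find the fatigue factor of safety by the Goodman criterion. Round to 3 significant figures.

0.287

C = D/d = 46.0/5.0 = 9.2000; K_W = (4C−1)/(4C−4)+0.615/C = 1.1583; K_s = 1+0.5/C = 1.0543
F_a = (F_max−F_min)/2 = 680 N; F_m = (F_max+F_min)/2 = 1200 N
τ_a = K_W·8F_aD/(πd³) = 1.1583 × 637.23 = 738.11 MPa
τ_m = K_s·8F_mD/(πd³) = 1.0543 × 1124.5 = 1185.6 MPa
Goodman: 1/n_f = τ_a/S_se + τ_m/S_su = 738.11/385 + 1185.6/758 = 1.91717 + 1.56417 = 3.4813
n_f = 1/3.4813 = 0.2872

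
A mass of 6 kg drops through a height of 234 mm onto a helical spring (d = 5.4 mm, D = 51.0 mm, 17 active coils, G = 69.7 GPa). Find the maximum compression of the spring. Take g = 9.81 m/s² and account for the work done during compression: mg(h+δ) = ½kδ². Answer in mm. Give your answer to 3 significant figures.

k = Gd⁴/(8D³N_a) = (69.7×10³)(5.4⁴)/(8·51.0³·17) = 3.2852 N/mm
W = mg = 6 × 9.81 = 58.86 N
½kδ² − Wδ − Wh = 0 → δ = (W + √(W² + 2kWh))/k
δ = (58.86 + √(3464.5 + 90495))/3.2852 = (58.86 + 306.53)/3.2852 = 111.22 mm

111 mm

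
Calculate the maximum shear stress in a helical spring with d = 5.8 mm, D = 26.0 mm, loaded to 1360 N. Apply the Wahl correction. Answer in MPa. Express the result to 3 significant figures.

Spring index C = D/d = 26.0/5.8 = 4.4828
K_W = (4C−1)/(4C−4) + 0.615/C = 16.931/13.931 + 0.1372 = 1.3525
τ₀ = 8FD/(πd³) = 8·1360·26.0/(π·5.8³) = 282880/612.96 = 461.5 MPa
τ_max = K·τ₀ = 1.3525 × 461.5 = 624.19 MPa

624 MPa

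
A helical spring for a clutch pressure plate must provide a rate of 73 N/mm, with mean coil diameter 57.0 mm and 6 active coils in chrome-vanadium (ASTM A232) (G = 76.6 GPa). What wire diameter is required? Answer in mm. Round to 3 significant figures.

d = (8D³N_a·k / G)^(1/4) = (8·57.0³·6·73 / (76.6×10³))^0.25
  = (8471.5)^0.25 = 9.5938 mm

9.59 mm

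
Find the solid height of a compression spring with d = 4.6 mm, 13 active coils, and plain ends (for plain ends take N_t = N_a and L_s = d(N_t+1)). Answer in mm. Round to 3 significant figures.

plain ends: N_t = N_a = 13
L_s = d·(N_t+1) = 4.6 × 14 = 64.4 mm

64.4 mm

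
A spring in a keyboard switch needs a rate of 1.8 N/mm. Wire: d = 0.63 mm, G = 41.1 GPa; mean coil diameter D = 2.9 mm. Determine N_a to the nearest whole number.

N_a = Gd⁴/(8D³k) = (41.1×10³ × 0.63⁴)/(8 × 2.9³ × 1.8)
    = 6474.47 / 351.202 = 18.44 → 18 coils

18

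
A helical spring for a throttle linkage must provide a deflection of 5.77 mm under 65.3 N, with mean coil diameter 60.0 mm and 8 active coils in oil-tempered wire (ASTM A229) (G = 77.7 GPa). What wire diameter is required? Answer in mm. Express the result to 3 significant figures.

Required rate k = F/δ = 65.3/5.77 = 11.317 N/mm
d = (8D³N_a·k / G)^(1/4) = (8·60.0³·8·11.317 / (77.7×10³))^0.25
  = (2013.5)^0.25 = 6.6987 mm

6.70 mm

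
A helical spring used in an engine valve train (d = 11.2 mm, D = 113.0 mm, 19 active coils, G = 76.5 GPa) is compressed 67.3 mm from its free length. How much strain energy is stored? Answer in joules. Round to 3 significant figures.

k = Gd⁴/(8D³N_a) = (76.5×10³)(11.2⁴)/(8·113.0³·19) = 5.4885 N/mm
U = ½kδ² = 0.5 × 5.4885 × 67.3² = 12430 N·mm = 12.43 J

12.4 J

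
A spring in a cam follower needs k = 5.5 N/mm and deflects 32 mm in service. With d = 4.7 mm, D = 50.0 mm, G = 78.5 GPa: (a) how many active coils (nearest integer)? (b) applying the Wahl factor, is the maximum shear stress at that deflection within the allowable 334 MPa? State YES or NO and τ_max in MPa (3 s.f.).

(a) 7 coils; (b) YES, τ_max = 244 MPa

N_a = Gd⁴/(8D³k) = (78.5×10³)(4.7⁴)/(8·50.0³·5.5) = 6.965 → N_a = 7
Actual rate k = Gd⁴/(8D³·7) = 5.4722 N/mm
Working load F = kδ = 5.4722·32 = 175.11 N
C = 50.0/4.7 = 10.6383; K_W = (4C−1)/(4C−4)+0.615/C = 1.1356
τ_max = K_W·8FD/(πd³) = 1.1356·214.75 = 243.87 MPa
τ_max ≤ 334 MPa → acceptable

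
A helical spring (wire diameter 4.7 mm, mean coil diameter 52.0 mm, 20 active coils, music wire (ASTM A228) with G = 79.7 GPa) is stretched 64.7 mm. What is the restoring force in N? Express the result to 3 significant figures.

k = Gd⁴/(8D³N_a) = (79.7×10³)(4.7⁴)/(8·52.0³·20) = 1.7287 N/mm
F = k·δ = 1.7287 × 64.7 = 111.85 N

112 N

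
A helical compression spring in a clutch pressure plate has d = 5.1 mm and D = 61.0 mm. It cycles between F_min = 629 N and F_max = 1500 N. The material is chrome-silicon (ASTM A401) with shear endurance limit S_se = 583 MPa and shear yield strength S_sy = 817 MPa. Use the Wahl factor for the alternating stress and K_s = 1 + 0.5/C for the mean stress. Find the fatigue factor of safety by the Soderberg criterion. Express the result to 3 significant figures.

0.389

C = D/d = 61.0/5.1 = 11.9608; K_W = (4C−1)/(4C−4)+0.615/C = 1.1198; K_s = 1+0.5/C = 1.0418
F_a = (F_max−F_min)/2 = 435.5 N; F_m = (F_max+F_min)/2 = 1064.5 N
τ_a = K_W·8F_aD/(πd³) = 1.1198 × 509.97 = 571.09 MPa
τ_m = K_s·8F_mD/(πd³) = 1.0418 × 1246.5 = 1298.6 MPa
Soderberg: 1/n_f = τ_a/S_se + τ_m/S_sy = 571.09/583 + 1298.6/817 = 0.97957 + 1.58953 = 2.5691
n_f = 1/2.5691 = 0.3892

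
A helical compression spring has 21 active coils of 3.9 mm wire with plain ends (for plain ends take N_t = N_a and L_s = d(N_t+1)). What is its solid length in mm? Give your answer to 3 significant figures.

85.8 mm

plain ends: N_t = N_a = 21
L_s = d·(N_t+1) = 3.9 × 22 = 85.8 mm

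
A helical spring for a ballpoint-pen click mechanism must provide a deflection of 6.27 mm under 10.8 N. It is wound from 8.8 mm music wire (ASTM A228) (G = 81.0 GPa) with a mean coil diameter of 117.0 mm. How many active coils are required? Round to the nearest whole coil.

22

Required rate k = F/δ = 10.8/6.27 = 1.7225 N/mm
N_a = Gd⁴/(8D³k) = (81.0×10³ × 8.8⁴)/(8 × 117.0³ × 1.7225)
    = 4.85753e+08 / 2.20701e+07 = 22.01 → 22 coils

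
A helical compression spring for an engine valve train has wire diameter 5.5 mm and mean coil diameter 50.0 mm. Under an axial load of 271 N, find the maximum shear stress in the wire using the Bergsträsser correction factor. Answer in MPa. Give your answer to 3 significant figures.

238 MPa

Spring index C = D/d = 50.0/5.5 = 9.0909
K_B = (4C+2)/(4C−3) = 38.364/33.364 = 1.1499
τ₀ = 8FD/(πd³) = 8·271·50.0/(π·5.5³) = 108400/522.68 = 207.39 MPa
τ_max = K·τ₀ = 1.1499 × 207.39 = 238.47 MPa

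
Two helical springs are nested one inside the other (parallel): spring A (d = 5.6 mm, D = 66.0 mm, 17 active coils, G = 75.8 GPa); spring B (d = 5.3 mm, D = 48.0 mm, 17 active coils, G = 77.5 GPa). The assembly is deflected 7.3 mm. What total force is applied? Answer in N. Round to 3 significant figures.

43.6 N

k_A = Gd⁴/(8D³N_a) = (75.8×10³)(5.6⁴)/(8·66.0³·17) = 1.9066 N/mm
k_B = Gd⁴/(8D³N_a) = (77.5×10³)(5.3⁴)/(8·48.0³·17) = 4.0658 N/mm
Parallel: k_eq = 1.9066 + 4.0658 = 5.9723 N/mm
F = k_eq·δ = 5.9723·7.3 = 43.598 N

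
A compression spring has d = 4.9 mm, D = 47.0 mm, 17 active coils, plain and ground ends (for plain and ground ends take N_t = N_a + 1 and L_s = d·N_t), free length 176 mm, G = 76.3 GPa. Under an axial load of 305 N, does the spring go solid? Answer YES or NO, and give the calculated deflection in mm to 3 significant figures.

k = Gd⁴/(8D³N_a) = (76.3×10³)(4.9⁴)/(8·47.0³·17) = 3.1151 N/mm
N_t = 18; L_s = 4.9·18 = 88.2 mm; δ_solid = L₀ − L_s = 176 − 88.2 = 87.8 mm
δ = F/k = 305/3.1151 = 97.909 mm
δ ≥ δ_solid → spring goes solid

YES, δ = 97.9 mm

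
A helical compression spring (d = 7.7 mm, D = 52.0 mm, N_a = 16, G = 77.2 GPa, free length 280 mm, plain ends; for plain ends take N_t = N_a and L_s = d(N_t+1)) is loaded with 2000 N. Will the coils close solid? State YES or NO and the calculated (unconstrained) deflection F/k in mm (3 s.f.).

k = Gd⁴/(8D³N_a) = (77.2×10³)(7.7⁴)/(8·52.0³·16) = 15.079 N/mm
N_t = 16; L_s = 7.7·17 = 130.9 mm; δ_solid = L₀ − L_s = 280 − 130.9 = 149.1 mm
δ = F/k = 2000/15.079 = 132.64 mm
δ < δ_solid → spring does not go solid

NO, δ = 133 mm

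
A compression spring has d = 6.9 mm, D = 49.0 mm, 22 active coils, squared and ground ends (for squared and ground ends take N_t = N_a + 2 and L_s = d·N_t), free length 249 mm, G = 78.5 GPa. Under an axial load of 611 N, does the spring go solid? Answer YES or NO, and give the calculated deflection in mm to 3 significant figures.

k = Gd⁴/(8D³N_a) = (78.5×10³)(6.9⁴)/(8·49.0³·22) = 8.5934 N/mm
N_t = 24; L_s = 6.9·24 = 165.6 mm; δ_solid = L₀ − L_s = 249 − 165.6 = 83.4 mm
δ = F/k = 611/8.5934 = 71.101 mm
δ < δ_solid → spring does not go solid

NO, δ = 71.1 mm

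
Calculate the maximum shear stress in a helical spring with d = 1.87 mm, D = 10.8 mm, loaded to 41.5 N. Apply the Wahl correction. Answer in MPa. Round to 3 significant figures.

221 MPa

Spring index C = D/d = 10.8/1.87 = 5.7754
K_W = (4C−1)/(4C−4) + 0.615/C = 22.102/19.102 + 0.1065 = 1.2635
τ₀ = 8FD/(πd³) = 8·41.5·10.8/(π·1.87³) = 3585.6/20.544 = 174.54 MPa
τ_max = K·τ₀ = 1.2635 × 174.54 = 220.53 MPa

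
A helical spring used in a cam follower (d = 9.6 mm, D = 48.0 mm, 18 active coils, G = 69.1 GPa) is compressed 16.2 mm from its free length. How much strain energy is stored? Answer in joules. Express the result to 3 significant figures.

4.84 J

k = Gd⁴/(8D³N_a) = (69.1×10³)(9.6⁴)/(8·48.0³·18) = 36.853 N/mm
U = ½kδ² = 0.5 × 36.853 × 16.2² = 4835.9 N·mm = 4.8359 J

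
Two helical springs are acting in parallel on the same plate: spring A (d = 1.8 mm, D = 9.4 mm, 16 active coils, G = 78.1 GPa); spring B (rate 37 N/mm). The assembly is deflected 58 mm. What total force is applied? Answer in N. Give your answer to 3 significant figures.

2590 N

k_A = Gd⁴/(8D³N_a) = (78.1×10³)(1.8⁴)/(8·9.4³·16) = 7.7117 N/mm
Parallel: k_eq = 7.7117 + 37 = 44.712 N/mm
F = k_eq·δ = 44.712·58 = 2593.3 N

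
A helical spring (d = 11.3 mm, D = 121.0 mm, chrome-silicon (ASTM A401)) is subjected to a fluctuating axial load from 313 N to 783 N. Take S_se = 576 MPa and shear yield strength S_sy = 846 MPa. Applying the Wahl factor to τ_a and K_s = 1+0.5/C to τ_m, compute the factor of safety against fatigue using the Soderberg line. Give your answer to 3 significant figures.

4.10

C = D/d = 121.0/11.3 = 10.7080; K_W = (4C−1)/(4C−4)+0.615/C = 1.1347; K_s = 1+0.5/C = 1.0467
F_a = (F_max−F_min)/2 = 235 N; F_m = (F_max+F_min)/2 = 548 N
τ_a = K_W·8F_aD/(πd³) = 1.1347 × 50.183 = 56.942 MPa
τ_m = K_s·8F_mD/(πd³) = 1.0467 × 117.02 = 122.49 MPa
Soderberg: 1/n_f = τ_a/S_se + τ_m/S_sy = 56.942/576 + 122.49/846 = 0.09886 + 0.14478 = 0.24364
n_f = 1/0.24364 = 4.104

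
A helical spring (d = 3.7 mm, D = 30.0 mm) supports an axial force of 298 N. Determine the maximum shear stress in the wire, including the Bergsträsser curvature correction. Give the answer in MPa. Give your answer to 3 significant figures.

526 MPa

Spring index C = D/d = 30.0/3.7 = 8.1081
K_B = (4C+2)/(4C−3) = 34.432/29.432 = 1.1699
τ₀ = 8FD/(πd³) = 8·298·30.0/(π·3.7³) = 71520/159.13 = 449.44 MPa
τ_max = K·τ₀ = 1.1699 × 449.44 = 525.79 MPa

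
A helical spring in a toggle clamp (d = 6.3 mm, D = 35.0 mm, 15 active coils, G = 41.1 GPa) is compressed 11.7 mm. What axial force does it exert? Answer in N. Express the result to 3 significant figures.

k = Gd⁴/(8D³N_a) = (41.1×10³)(6.3⁴)/(8·35.0³·15) = 12.584 N/mm
F = k·δ = 12.584 × 11.7 = 147.23 N

147 N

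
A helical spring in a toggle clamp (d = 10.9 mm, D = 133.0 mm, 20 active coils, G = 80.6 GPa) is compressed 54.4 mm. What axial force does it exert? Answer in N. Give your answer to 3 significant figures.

164 N

k = Gd⁴/(8D³N_a) = (80.6×10³)(10.9⁴)/(8·133.0³·20) = 3.0225 N/mm
F = k·δ = 3.0225 × 54.4 = 164.42 N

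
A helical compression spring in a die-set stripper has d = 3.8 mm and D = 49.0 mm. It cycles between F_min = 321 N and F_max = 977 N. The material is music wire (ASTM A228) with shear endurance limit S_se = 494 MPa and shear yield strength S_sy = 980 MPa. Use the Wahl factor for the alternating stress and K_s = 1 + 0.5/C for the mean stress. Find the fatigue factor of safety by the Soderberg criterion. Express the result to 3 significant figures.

0.309

C = D/d = 49.0/3.8 = 12.8947; K_W = (4C−1)/(4C−4)+0.615/C = 1.1107; K_s = 1+0.5/C = 1.0388
F_a = (F_max−F_min)/2 = 328 N; F_m = (F_max+F_min)/2 = 649 N
τ_a = K_W·8F_aD/(πd³) = 1.1107 × 745.86 = 828.47 MPa
τ_m = K_s·8F_mD/(πd³) = 1.0388 × 1475.8 = 1533 MPa
Soderberg: 1/n_f = τ_a/S_se + τ_m/S_sy = 828.47/494 + 1533/980 = 1.67706 + 1.56432 = 3.2414
n_f = 1/3.2414 = 0.3085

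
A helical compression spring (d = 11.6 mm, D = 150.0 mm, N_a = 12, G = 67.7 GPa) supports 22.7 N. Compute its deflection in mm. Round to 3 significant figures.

6.00 mm

k = Gd⁴/(8D³N_a) = (67.7×10³)(11.6⁴)/(8·150.0³·12) = 3.7833 N/mm
δ = F/k = 22.7 / 3.7833 = 6 mm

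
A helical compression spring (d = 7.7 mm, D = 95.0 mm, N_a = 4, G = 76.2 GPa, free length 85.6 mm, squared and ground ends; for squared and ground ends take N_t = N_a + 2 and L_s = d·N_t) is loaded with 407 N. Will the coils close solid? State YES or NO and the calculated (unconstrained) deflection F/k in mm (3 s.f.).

k = Gd⁴/(8D³N_a) = (76.2×10³)(7.7⁴)/(8·95.0³·4) = 9.7633 N/mm
N_t = 6; L_s = 7.7·6 = 46.2 mm; δ_solid = L₀ − L_s = 85.6 − 46.2 = 39.4 mm
δ = F/k = 407/9.7633 = 41.687 mm
δ ≥ δ_solid → spring goes solid

YES, δ = 41.7 mm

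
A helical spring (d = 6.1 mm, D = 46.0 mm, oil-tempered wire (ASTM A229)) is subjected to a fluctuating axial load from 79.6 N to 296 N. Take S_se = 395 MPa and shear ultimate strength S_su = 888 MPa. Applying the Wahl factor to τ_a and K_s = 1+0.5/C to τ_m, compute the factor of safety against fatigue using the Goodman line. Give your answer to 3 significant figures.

C = D/d = 46.0/6.1 = 7.5410; K_W = (4C−1)/(4C−4)+0.615/C = 1.1962; K_s = 1+0.5/C = 1.0663
F_a = (F_max−F_min)/2 = 108.2 N; F_m = (F_max+F_min)/2 = 187.8 N
τ_a = K_W·8F_aD/(πd³) = 1.1962 × 55.839 = 66.795 MPa
τ_m = K_s·8F_mD/(πd³) = 1.0663 × 96.918 = 103.34 MPa
Goodman: 1/n_f = τ_a/S_se + τ_m/S_su = 66.795/395 + 103.34/888 = 0.16910 + 0.11638 = 0.28548
n_f = 1/0.28548 = 3.503

3.50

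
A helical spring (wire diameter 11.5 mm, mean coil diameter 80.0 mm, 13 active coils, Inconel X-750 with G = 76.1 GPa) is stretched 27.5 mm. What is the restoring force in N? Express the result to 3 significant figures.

687 N

k = Gd⁴/(8D³N_a) = (76.1×10³)(11.5⁴)/(8·80.0³·13) = 24.996 N/mm
F = k·δ = 24.996 × 27.5 = 687.39 N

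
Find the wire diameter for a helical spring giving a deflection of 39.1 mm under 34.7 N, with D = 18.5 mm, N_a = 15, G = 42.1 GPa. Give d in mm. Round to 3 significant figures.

Required rate k = F/δ = 34.7/39.1 = 0.88747 N/mm
d = (8D³N_a·k / G)^(1/4) = (8·18.5³·15·0.88747 / (42.1×10³))^0.25
  = (16.016)^0.25 = 2.0005 mm

2.00 mm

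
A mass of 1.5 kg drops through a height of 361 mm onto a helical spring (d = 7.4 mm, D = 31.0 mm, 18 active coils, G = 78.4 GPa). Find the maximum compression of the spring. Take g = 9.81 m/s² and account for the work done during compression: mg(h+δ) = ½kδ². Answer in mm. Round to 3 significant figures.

k = Gd⁴/(8D³N_a) = (78.4×10³)(7.4⁴)/(8·31.0³·18) = 54.802 N/mm
W = mg = 1.5 × 9.81 = 14.715 N
½kδ² − Wδ − Wh = 0 → δ = (W + √(W² + 2kWh))/k
δ = (14.715 + √(216.53 + 582228))/54.802 = (14.715 + 763.18)/54.802 = 14.195 mm

14.2 mm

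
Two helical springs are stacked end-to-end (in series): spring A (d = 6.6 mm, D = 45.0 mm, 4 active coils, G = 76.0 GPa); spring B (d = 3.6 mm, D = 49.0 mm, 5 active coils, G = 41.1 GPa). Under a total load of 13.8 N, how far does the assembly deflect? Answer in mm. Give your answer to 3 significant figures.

k_A = Gd⁴/(8D³N_a) = (76.0×10³)(6.6⁴)/(8·45.0³·4) = 49.454 N/mm
k_B = Gd⁴/(8D³N_a) = (41.1×10³)(3.6⁴)/(8·49.0³·5) = 1.4669 N/mm
Series: 1/k_eq = 1/49.454 + 1/1.4669 = 0.70193; k_eq = 1.4247 N/mm
δ = F/k_eq = 13.8/1.4247 = 9.6866 mm

9.69 mm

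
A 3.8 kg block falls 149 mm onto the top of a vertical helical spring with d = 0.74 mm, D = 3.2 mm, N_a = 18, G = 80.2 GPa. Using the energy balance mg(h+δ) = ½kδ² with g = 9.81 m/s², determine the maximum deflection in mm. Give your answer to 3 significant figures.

54.6 mm

k = Gd⁴/(8D³N_a) = (80.2×10³)(0.74⁴)/(8·3.2³·18) = 5.0967 N/mm
W = mg = 3.8 × 9.81 = 37.278 N
½kδ² − Wδ − Wh = 0 → δ = (W + √(W² + 2kWh))/k
δ = (37.278 + √(1389.6 + 56618.4))/5.0967 = (37.278 + 240.85)/5.0967 = 54.57 mm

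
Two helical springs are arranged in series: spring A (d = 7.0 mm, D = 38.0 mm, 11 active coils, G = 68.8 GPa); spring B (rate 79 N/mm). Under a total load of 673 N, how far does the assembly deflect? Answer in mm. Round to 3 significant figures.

28.2 mm

k_A = Gd⁴/(8D³N_a) = (68.8×10³)(7.0⁴)/(8·38.0³·11) = 34.21 N/mm
Series: 1/k_eq = 1/34.21 + 1/79 = 0.04189; k_eq = 23.872 N/mm
δ = F/k_eq = 673/23.872 = 28.192 mm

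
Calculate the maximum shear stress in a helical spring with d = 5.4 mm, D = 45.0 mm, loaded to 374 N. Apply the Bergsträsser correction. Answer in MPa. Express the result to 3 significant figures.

Spring index C = D/d = 45.0/5.4 = 8.3333
K_B = (4C+2)/(4C−3) = 35.333/30.333 = 1.1648
τ₀ = 8FD/(πd³) = 8·374·45.0/(π·5.4³) = 134640/494.69 = 272.17 MPa
τ_max = K·τ₀ = 1.1648 × 272.17 = 317.04 MPa

317 MPa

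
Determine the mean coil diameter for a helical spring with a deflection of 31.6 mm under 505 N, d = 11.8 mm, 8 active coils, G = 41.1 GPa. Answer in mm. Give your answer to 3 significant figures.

Required rate k = F/δ = 505/31.6 = 15.981 N/mm
D = (Gd⁴/(8N_a·k))^(1/3) = (41.1×10³·11.8⁴/(8·8·15.981))^(1/3)
  = (779086)^(1/3) = 92.0157 mm

92.0 mm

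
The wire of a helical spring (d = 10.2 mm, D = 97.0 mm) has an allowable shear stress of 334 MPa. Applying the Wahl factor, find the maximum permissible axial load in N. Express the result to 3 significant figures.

1240 N

C = D/d = 97.0/10.2 = 9.5098
K_W = (4C−1)/(4C−4) + 0.615/C = 37.039/34.039 + 0.0647 = 1.1528
τ_max = K·8FD/(πd³) → F_max = τ_allow·πd³/(8DK)
F_max = 334·π·10.2³/(8·97.0·1.1528) = 1.1135e+06/894.58 = 1244.7 N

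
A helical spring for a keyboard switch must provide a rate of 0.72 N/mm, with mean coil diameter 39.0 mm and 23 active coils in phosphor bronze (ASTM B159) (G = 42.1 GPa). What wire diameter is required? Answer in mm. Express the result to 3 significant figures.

3.70 mm

d = (8D³N_a·k / G)^(1/4) = (8·39.0³·23·0.72 / (42.1×10³))^0.25
  = (186.66)^0.25 = 3.6963 mm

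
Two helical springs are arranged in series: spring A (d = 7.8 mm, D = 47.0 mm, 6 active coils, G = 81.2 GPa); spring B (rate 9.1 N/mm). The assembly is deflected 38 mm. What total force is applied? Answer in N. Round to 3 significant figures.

k_A = Gd⁴/(8D³N_a) = (81.2×10³)(7.8⁴)/(8·47.0³·6) = 60.311 N/mm
Series: 1/k_eq = 1/60.311 + 1/9.1 = 0.12647; k_eq = 7.907 N/mm
F = k_eq·δ = 7.907·38 = 300.46 N

300 N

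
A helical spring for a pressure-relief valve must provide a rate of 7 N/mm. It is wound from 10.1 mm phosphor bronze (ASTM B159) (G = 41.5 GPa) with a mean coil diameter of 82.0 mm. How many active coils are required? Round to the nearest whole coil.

14

N_a = Gd⁴/(8D³k) = (41.5×10³ × 10.1⁴)/(8 × 82.0³ × 7)
    = 4.31851e+08 / 3.08766e+07 = 13.99 → 14 coils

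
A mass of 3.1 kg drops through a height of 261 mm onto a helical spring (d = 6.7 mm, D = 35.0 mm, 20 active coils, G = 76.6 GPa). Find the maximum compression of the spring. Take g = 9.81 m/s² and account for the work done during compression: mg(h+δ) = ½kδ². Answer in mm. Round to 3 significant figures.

27.9 mm

k = Gd⁴/(8D³N_a) = (76.6×10³)(6.7⁴)/(8·35.0³·20) = 22.501 N/mm
W = mg = 3.1 × 9.81 = 30.411 N
½kδ² − Wδ − Wh = 0 → δ = (W + √(W² + 2kWh))/k
δ = (30.411 + √(924.83 + 357195))/22.501 = (30.411 + 598.43)/22.501 = 27.947 mm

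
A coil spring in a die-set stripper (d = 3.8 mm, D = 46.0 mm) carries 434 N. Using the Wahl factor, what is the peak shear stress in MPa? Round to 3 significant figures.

Spring index C = D/d = 46.0/3.8 = 12.1053
K_W = (4C−1)/(4C−4) + 0.615/C = 47.421/44.421 + 0.0508 = 1.1183
τ₀ = 8FD/(πd³) = 8·434·46.0/(π·3.8³) = 159712/172.39 = 926.48 MPa
τ_max = K·τ₀ = 1.1183 × 926.48 = 1036.1 MPa

1040 MPa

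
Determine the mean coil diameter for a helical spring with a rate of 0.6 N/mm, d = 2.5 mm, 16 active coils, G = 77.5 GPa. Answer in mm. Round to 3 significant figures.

34.0 mm

D = (Gd⁴/(8N_a·k))^(1/3) = (77.5×10³·2.5⁴/(8·16·0.6))^(1/3)
  = (39418.5)^(1/3) = 34.0330 mm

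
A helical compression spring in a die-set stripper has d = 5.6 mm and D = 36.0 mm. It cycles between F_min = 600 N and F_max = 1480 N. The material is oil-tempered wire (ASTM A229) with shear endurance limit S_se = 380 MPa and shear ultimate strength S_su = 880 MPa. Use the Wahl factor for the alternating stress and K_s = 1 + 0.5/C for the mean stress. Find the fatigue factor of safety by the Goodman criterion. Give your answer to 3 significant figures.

0.709

C = D/d = 36.0/5.6 = 6.4286; K_W = (4C−1)/(4C−4)+0.615/C = 1.2338; K_s = 1+0.5/C = 1.0778
F_a = (F_max−F_min)/2 = 440 N; F_m = (F_max+F_min)/2 = 1040 N
τ_a = K_W·8F_aD/(πd³) = 1.2338 × 229.68 = 283.39 MPa
τ_m = K_s·8F_mD/(πd³) = 1.0778 × 542.89 = 585.11 MPa
Goodman: 1/n_f = τ_a/S_se + τ_m/S_su = 283.39/380 + 585.11/880 = 0.74576 + 0.66490 = 1.4107
n_f = 1/1.4107 = 0.7089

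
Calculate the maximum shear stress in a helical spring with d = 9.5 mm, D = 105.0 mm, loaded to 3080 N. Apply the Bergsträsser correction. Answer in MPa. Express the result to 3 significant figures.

1080 MPa

Spring index C = D/d = 105.0/9.5 = 11.0526
K_B = (4C+2)/(4C−3) = 46.211/41.211 = 1.1213
τ₀ = 8FD/(πd³) = 8·3080·105.0/(π·9.5³) = 2.5872e+06/2693.5 = 960.53 MPa
τ_max = K·τ₀ = 1.1213 × 960.53 = 1077.1 MPa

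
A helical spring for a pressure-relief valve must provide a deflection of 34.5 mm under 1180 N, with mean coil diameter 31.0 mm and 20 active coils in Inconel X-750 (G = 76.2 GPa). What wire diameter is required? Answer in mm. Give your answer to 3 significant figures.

Required rate k = F/δ = 1180/34.5 = 34.203 N/mm
d = (8D³N_a·k / G)^(1/4) = (8·31.0³·20·34.203 / (76.2×10³))^0.25
  = (2139.5)^0.25 = 6.8011 mm

6.80 mm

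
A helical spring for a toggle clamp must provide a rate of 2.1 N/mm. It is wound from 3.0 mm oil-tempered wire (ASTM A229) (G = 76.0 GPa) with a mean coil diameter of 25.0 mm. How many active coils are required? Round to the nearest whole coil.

N_a = Gd⁴/(8D³k) = (76.0×10³ × 3.0⁴)/(8 × 25.0³ × 2.1)
    = 6.156e+06 / 262500 = 23.45 → 23 coils

23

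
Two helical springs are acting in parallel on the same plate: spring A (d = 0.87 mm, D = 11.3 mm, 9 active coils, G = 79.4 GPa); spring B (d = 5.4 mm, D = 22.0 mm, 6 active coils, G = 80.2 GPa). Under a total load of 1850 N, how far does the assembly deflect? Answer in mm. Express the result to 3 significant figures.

k_A = Gd⁴/(8D³N_a) = (79.4×10³)(0.87⁴)/(8·11.3³·9) = 0.43785 N/mm
k_B = Gd⁴/(8D³N_a) = (80.2×10³)(5.4⁴)/(8·22.0³·6) = 133.43 N/mm
Parallel: k_eq = 0.43785 + 133.43 = 133.86 N/mm
δ = F/k_eq = 1850/133.86 = 13.82 mm

13.8 mm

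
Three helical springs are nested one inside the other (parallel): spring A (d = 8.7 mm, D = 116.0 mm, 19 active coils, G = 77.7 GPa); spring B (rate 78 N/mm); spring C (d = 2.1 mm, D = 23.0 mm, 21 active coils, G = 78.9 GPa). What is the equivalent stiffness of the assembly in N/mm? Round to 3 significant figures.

k_A = Gd⁴/(8D³N_a) = (77.7×10³)(8.7⁴)/(8·116.0³·19) = 1.8762 N/mm
k_C = Gd⁴/(8D³N_a) = (78.9×10³)(2.1⁴)/(8·23.0³·21) = 0.75069 N/mm
Parallel: k_eq = 1.8762 + 78 + 0.75069 = 80.627 N/mm

80.6 N/mm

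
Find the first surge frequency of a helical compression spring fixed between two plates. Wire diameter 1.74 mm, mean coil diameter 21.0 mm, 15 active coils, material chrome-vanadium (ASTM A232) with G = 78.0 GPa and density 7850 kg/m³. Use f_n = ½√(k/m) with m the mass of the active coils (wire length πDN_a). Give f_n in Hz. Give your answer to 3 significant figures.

93.3 Hz

k = Gd⁴/(8D³N_a) = (78.0×10³)(1.74⁴)/(8·21.0³·15) = 0.64336 N/mm = 643.36 N/m
Wire length L = πDN_a = π·21.0·15 = 989.6 mm
m = ρ·(πd²/4)·L = 7850 × 2.3779×10⁻⁶ m² × 0.9896 m = 0.018472 kg
f_n = ½√(k/m) = 0.5·√(643.36/0.018472) = 0.5·√(34828) = 93.312 Hz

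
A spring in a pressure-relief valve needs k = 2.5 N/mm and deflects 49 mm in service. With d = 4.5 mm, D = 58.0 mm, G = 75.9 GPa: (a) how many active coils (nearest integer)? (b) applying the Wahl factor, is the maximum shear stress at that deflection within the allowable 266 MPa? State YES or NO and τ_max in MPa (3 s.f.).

(a) 8 coils; (b) YES, τ_max = 220 MPa

N_a = Gd⁴/(8D³k) = (75.9×10³)(4.5⁴)/(8·58.0³·2.5) = 7.976 → N_a = 8
Actual rate k = Gd⁴/(8D³·8) = 2.4925 N/mm
Working load F = kδ = 2.4925·49 = 122.13 N
C = 58.0/4.5 = 12.8889; K_W = (4C−1)/(4C−4)+0.615/C = 1.1108
τ_max = K_W·8FD/(πd³) = 1.1108·197.95 = 219.88 MPa
τ_max ≤ 266 MPa → acceptable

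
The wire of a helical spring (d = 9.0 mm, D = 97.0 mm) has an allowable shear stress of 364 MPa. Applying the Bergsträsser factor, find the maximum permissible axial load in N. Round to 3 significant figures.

955 N

C = D/d = 97.0/9.0 = 10.7778
K_B = (4C+2)/(4C−3) = 45.111/40.111 = 1.1247
τ_max = K·8FD/(πd³) → F_max = τ_allow·πd³/(8DK)
F_max = 364·π·9.0³/(8·97.0·1.1247) = 8.3364e+05/872.73 = 955.21 N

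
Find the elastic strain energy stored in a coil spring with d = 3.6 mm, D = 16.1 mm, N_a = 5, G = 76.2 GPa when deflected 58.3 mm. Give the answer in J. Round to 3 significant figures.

k = Gd⁴/(8D³N_a) = (76.2×10³)(3.6⁴)/(8·16.1³·5) = 76.67 N/mm
U = ½kδ² = 0.5 × 76.67 × 58.3² = 1.303e+05 N·mm = 130.3 J

130 J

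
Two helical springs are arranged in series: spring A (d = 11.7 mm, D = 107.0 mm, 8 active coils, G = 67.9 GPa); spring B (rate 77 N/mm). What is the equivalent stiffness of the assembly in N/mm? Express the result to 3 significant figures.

13.4 N/mm

k_A = Gd⁴/(8D³N_a) = (67.9×10³)(11.7⁴)/(8·107.0³·8) = 16.229 N/mm
Series: 1/k_eq = 1/16.229 + 1/77 = 0.074607; k_eq = 13.404 N/mm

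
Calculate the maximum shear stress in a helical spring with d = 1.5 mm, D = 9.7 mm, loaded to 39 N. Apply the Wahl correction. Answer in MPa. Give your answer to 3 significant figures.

Spring index C = D/d = 9.7/1.5 = 6.4667
K_W = (4C−1)/(4C−4) + 0.615/C = 24.867/21.867 + 0.0951 = 1.2323
τ₀ = 8FD/(πd³) = 8·39·9.7/(π·1.5³) = 3026.4/10.603 = 285.43 MPa
τ_max = K·τ₀ = 1.2323 × 285.43 = 351.74 MPa

352 MPa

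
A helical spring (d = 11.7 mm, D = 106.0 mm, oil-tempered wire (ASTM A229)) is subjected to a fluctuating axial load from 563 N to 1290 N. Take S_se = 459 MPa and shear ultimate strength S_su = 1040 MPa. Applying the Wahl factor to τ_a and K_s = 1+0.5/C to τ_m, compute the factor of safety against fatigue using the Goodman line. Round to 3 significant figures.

3.19

C = D/d = 106.0/11.7 = 9.0598; K_W = (4C−1)/(4C−4)+0.615/C = 1.1609; K_s = 1+0.5/C = 1.0552
F_a = (F_max−F_min)/2 = 363.5 N; F_m = (F_max+F_min)/2 = 926.5 N
τ_a = K_W·8F_aD/(πd³) = 1.1609 × 61.262 = 71.122 MPa
τ_m = K_s·8F_mD/(πd³) = 1.0552 × 156.15 = 164.76 MPa
Goodman: 1/n_f = τ_a/S_se + τ_m/S_su = 71.122/459 + 164.76/1040 = 0.15495 + 0.15843 = 0.31338
n_f = 1/0.31338 = 3.191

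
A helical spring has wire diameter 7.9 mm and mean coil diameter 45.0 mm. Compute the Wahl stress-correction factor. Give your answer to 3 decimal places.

1.268

C = D/d = 45.0/7.9 = 5.6962
K_W = (4C−1)/(4C−4) + 0.615/C = 21.785/18.785 + 0.1080 = 1.2677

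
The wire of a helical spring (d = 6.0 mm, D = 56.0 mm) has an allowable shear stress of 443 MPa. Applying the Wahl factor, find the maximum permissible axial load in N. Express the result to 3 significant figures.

581 N

C = D/d = 56.0/6.0 = 9.3333
K_W = (4C−1)/(4C−4) + 0.615/C = 36.333/33.333 + 0.0659 = 1.1559
τ_max = K·8FD/(πd³) → F_max = τ_allow·πd³/(8DK)
F_max = 443·π·6.0³/(8·56.0·1.1559) = 3.0061e+05/517.84 = 580.51 N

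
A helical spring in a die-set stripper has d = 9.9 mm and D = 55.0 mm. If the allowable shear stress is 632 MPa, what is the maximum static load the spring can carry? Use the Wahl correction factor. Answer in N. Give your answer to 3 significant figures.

C = D/d = 55.0/9.9 = 5.5556
K_W = (4C−1)/(4C−4) + 0.615/C = 21.222/18.222 + 0.1107 = 1.2753
τ_max = K·8FD/(πd³) → F_max = τ_allow·πd³/(8DK)
F_max = 632·π·9.9³/(8·55.0·1.2753) = 1.9265e+06/561.15 = 3433.2 N

3430 N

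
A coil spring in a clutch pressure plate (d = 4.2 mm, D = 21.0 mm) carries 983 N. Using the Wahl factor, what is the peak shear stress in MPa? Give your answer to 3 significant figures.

Spring index C = D/d = 21.0/4.2 = 5.0000
K_W = (4C−1)/(4C−4) + 0.615/C = 19.000/16.000 + 0.1230 = 1.3105
τ₀ = 8FD/(πd³) = 8·983·21.0/(π·4.2³) = 165144/232.75 = 709.52 MPa
τ_max = K·τ₀ = 1.3105 × 709.52 = 929.83 MPa

930 MPa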